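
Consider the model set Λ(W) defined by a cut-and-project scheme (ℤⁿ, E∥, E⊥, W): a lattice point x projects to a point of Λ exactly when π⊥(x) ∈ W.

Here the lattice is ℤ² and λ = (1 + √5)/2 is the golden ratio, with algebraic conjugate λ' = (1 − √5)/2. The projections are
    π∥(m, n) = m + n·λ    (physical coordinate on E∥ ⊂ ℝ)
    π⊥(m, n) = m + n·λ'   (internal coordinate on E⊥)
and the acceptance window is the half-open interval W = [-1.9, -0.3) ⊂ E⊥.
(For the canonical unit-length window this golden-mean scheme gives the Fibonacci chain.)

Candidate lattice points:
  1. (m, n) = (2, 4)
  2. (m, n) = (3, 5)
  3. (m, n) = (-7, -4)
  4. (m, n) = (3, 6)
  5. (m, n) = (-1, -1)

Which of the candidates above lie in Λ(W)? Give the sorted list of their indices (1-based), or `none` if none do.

λ' = (1−√5)/2 ≈ -0.618034.
[1] lift (2,4): star map gives -0.472136; window check -1.9 ≤ -0.472136 < -0.3 is true → IN Λ
[2] lift (3,5): star map gives -0.090170; window check -1.9 ≤ -0.090170 < -0.3 is false → out
[3] lift (-7,-4): star map gives -4.527864; window check -1.9 ≤ -4.527864 < -0.3 is false → out
[4] lift (3,6): star map gives -0.708204; window check -1.9 ≤ -0.708204 < -0.3 is true → IN Λ
[5] lift (-1,-1): star map gives -0.381966; window check -1.9 ≤ -0.381966 < -0.3 is true → IN Λ

1, 4, 5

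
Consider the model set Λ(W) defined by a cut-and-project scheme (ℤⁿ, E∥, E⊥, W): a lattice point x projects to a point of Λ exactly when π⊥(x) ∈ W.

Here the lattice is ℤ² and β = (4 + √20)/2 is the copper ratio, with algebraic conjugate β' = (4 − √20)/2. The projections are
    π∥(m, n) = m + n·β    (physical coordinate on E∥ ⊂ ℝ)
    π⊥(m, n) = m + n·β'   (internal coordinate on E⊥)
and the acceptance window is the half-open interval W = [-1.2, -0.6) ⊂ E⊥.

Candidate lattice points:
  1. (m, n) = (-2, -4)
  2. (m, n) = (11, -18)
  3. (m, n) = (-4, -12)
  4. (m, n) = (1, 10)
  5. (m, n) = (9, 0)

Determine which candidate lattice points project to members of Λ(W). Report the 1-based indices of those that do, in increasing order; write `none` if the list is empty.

Numerically β ≈ 4.2361 and β' = −1/β ≈ -0.2361.
candidate 1: (m,n)=(-2,-4) → π∥ = -2-4·β ≈ -18.9443, π⊥ = -2-4·β' ≈ -1.0557 ∈ [-1.2, -0.6) ⇒ IN Λ
candidate 2: (m,n)=(11,-18) → π∥ = 11-18·β ≈ -65.2492, π⊥ = 11-18·β' ≈ 15.2492 ∉ [-1.2, -0.6) ⇒ out
candidate 3: (m,n)=(-4,-12) → π∥ = -4-12·β ≈ -54.8328, π⊥ = -4-12·β' ≈ -1.1672 ∈ [-1.2, -0.6) ⇒ IN Λ
candidate 4: (m,n)=(1,10) → π∥ = 1+10·β ≈ 43.3607, π⊥ = 1+10·β' ≈ -1.3607 ∉ [-1.2, -0.6) ⇒ out
candidate 5: (m,n)=(9,0) → π∥ = 9+0·β ≈ 9.0000, π⊥ = 9+0·β' ≈ 9.0000 ∉ [-1.2, -0.6) ⇒ out

1, 3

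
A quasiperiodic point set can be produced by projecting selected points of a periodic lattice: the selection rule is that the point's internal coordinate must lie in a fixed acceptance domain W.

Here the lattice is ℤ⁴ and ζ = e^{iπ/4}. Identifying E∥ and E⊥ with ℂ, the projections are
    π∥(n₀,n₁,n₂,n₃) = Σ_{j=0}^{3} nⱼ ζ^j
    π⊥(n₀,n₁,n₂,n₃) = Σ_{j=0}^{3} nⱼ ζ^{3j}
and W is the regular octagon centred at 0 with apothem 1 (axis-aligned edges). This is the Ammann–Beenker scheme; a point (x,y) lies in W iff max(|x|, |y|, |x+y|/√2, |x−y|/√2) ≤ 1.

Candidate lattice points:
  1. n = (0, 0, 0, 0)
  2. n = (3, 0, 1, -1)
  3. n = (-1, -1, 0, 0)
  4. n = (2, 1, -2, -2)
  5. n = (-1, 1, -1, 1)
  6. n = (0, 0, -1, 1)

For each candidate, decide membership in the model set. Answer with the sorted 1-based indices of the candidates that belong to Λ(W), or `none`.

With ζ = e^{iπ/4} the internal vectors are ζ^0,ζ^3,ζ^6,ζ^9.
candidate 1: n = (0, 0, 0, 0) → π⊥ ≈ (+0.00000, +0.00000); max(|x|,|y|,|x±y|/√2) = 0.00000 ≤ 1 ⇒ ∈ W
candidate 2: n = (3, 0, 1, -1) → π⊥ ≈ (+2.29289, -1.70711); max(|x|,|y|,|x±y|/√2) = 2.82843 > 1 ⇒ ∉ W
candidate 3: n = (-1, -1, 0, 0) → π⊥ ≈ (-0.29289, -0.70711); max(|x|,|y|,|x±y|/√2) = 0.70711 ≤ 1 ⇒ ∈ W
candidate 4: n = (2, 1, -2, -2) → π⊥ ≈ (-0.12132, +1.29289); max(|x|,|y|,|x±y|/√2) = 1.29289 > 1 ⇒ ∉ W
candidate 5: n = (-1, 1, -1, 1) → π⊥ ≈ (-1.00000, +2.41421); max(|x|,|y|,|x±y|/√2) = 2.41421 > 1 ⇒ ∉ W
candidate 6: n = (0, 0, -1, 1) → π⊥ ≈ (+0.70711, +1.70711); max(|x|,|y|,|x±y|/√2) = 1.70711 > 1 ⇒ ∉ W

1, 3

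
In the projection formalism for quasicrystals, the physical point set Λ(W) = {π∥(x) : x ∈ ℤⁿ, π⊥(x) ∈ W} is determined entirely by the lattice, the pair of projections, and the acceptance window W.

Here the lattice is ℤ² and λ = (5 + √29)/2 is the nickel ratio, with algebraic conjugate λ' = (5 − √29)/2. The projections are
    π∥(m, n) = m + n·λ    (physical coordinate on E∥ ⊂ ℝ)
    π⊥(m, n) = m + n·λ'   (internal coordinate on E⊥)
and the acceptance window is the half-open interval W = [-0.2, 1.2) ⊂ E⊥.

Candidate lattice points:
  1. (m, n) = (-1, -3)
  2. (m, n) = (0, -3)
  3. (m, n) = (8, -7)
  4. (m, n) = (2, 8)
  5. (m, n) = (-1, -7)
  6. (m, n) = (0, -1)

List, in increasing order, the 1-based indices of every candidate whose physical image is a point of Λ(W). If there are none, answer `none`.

Numerically λ ≈ 5.192582 and λ' = −1/λ ≈ -0.192582.
#1 (-1,-3): internal coord -1 + (-3)·λ' = -0.422253; -0.422253 ∉ [-0.2, 1.2) → out
#2 (0,-3): internal coord 0 + (-3)·λ' = +0.577747; +0.577747 ∈ [-0.2, 1.2) → IN Λ
#3 (8,-7): internal coord 8 + (-7)·λ' = +9.348077; +9.348077 ∉ [-0.2, 1.2) → out
#4 (2,8): internal coord 2 + (8)·λ' = +0.459341; +0.459341 ∈ [-0.2, 1.2) → IN Λ
#5 (-1,-7): internal coord -1 + (-7)·λ' = +0.348077; +0.348077 ∈ [-0.2, 1.2) → IN Λ
#6 (0,-1): internal coord 0 + (-1)·λ' = +0.192582; +0.192582 ∈ [-0.2, 1.2) → IN Λ

2, 4, 5, 6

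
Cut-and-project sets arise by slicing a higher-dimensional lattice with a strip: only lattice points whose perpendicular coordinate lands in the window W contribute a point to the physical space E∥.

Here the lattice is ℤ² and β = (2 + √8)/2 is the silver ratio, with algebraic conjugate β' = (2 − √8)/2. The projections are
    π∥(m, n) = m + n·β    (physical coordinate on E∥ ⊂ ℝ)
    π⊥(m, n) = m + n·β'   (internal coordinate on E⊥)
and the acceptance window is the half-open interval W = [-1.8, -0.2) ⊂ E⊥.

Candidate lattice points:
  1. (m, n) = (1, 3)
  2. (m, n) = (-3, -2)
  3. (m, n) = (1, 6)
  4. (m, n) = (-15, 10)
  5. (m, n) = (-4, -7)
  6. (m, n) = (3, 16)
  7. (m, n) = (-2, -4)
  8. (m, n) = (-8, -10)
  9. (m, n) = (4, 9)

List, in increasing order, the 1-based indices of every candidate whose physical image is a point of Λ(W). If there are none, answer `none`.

1, 3, 5, 7

Compute β' = (2−√8)/2 = -0.41421, so π⊥(m,n) = m -0.41421·n.
#1 (1,3): internal coord 1 + (3)·β' = -0.24264; -0.24264 ∈ [-1.8, -0.2) → IN Λ
#2 (-3,-2): internal coord -3 + (-2)·β' = -2.17157; -2.17157 ∉ [-1.8, -0.2) → out
#3 (1,6): internal coord 1 + (6)·β' = -1.48528; -1.48528 ∈ [-1.8, -0.2) → IN Λ
#4 (-15,10): internal coord -15 + (10)·β' = -19.14214; -19.14214 ∉ [-1.8, -0.2) → out
#5 (-4,-7): internal coord -4 + (-7)·β' = -1.10051; -1.10051 ∈ [-1.8, -0.2) → IN Λ
#6 (3,16): internal coord 3 + (16)·β' = -3.62742; -3.62742 ∉ [-1.8, -0.2) → out
#7 (-2,-4): internal coord -2 + (-4)·β' = -0.34315; -0.34315 ∈ [-1.8, -0.2) → IN Λ
#8 (-8,-10): internal coord -8 + (-10)·β' = -3.85786; -3.85786 ∉ [-1.8, -0.2) → out
#9 (4,9): internal coord 4 + (9)·β' = +0.27208; +0.27208 ∉ [-1.8, -0.2) → out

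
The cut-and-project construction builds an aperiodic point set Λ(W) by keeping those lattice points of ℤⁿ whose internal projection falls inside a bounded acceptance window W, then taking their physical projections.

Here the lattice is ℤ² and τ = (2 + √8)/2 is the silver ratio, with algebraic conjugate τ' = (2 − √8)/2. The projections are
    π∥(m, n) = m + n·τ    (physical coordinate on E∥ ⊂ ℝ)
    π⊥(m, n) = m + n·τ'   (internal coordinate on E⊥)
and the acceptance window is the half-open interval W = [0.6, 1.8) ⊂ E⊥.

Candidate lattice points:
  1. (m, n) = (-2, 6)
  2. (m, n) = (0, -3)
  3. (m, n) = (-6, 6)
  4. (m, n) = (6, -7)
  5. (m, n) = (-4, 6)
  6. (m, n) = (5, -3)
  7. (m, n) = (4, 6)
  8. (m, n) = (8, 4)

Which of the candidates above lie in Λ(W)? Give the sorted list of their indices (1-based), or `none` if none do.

Compute τ' = (2−√8)/2 = -0.414214, so π⊥(m,n) = m -0.414214·n.
#1 (-2,6): internal coord -2 + (6)·τ' = -4.485281; -4.485281 ∉ [0.6, 1.8) → out
#2 (0,-3): internal coord 0 + (-3)·τ' = +1.242641; +1.242641 ∈ [0.6, 1.8) → IN Λ
#3 (-6,6): internal coord -6 + (6)·τ' = -8.485281; -8.485281 ∉ [0.6, 1.8) → out
#4 (6,-7): internal coord 6 + (-7)·τ' = +8.899495; +8.899495 ∉ [0.6, 1.8) → out
#5 (-4,6): internal coord -4 + (6)·τ' = -6.485281; -6.485281 ∉ [0.6, 1.8) → out
#6 (5,-3): internal coord 5 + (-3)·τ' = +6.242641; +6.242641 ∉ [0.6, 1.8) → out
#7 (4,6): internal coord 4 + (6)·τ' = +1.514719; +1.514719 ∈ [0.6, 1.8) → IN Λ
#8 (8,4): internal coord 8 + (4)·τ' = +6.343146; +6.343146 ∉ [0.6, 1.8) → out

2, 7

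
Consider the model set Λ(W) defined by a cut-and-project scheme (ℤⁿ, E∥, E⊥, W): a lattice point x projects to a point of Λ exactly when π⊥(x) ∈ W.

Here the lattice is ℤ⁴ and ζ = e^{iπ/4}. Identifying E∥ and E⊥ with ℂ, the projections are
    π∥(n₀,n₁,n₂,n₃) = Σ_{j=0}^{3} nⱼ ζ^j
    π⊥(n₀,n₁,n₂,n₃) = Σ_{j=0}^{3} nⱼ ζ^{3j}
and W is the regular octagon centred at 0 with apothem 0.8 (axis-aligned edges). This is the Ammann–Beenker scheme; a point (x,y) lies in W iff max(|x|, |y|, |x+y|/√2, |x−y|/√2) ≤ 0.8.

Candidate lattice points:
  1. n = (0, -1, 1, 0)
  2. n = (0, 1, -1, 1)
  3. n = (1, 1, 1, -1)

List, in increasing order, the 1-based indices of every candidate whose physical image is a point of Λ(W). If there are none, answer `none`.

Internal map: ζ^{3j} for j=0..3 gives (1,0), (−√2/2,√2/2), (0,−1), (√2/2,√2/2).
#1 (0, -1, 1, 0): internal (0.707107, -1.707107); octagon support 1.707107 vs apothem 0.8 → ∉ W
#2 (0, 1, -1, 1): internal (0.000000, 2.414214); octagon support 2.414214 vs apothem 0.8 → ∉ W
#3 (1, 1, 1, -1): internal (-0.414214, -1.000000); octagon support 1.000000 vs apothem 0.8 → ∉ W

none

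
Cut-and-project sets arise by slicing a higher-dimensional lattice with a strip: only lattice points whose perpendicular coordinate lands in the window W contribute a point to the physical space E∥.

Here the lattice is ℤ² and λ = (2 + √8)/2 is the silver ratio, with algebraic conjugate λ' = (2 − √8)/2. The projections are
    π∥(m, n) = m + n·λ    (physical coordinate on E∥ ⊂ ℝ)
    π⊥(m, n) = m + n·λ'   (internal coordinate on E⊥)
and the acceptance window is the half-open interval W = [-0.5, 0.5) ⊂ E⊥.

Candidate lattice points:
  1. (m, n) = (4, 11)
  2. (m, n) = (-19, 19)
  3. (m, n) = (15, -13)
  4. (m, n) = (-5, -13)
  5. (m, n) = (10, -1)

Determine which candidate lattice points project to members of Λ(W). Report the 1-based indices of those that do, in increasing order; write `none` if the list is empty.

λ' = (2−√8)/2 ≈ -0.414214.
candidate 1: (m,n)=(4,11) → π∥ = 4+11·λ ≈ 30.556349, π⊥ = 4+11·λ' ≈ -0.556349 ∉ [-0.5, 0.5) ⇒ out
candidate 2: (m,n)=(-19,19) → π∥ = -19+19·λ ≈ 26.870058, π⊥ = -19+19·λ' ≈ -26.870058 ∉ [-0.5, 0.5) ⇒ out
candidate 3: (m,n)=(15,-13) → π∥ = 15-13·λ ≈ -16.384776, π⊥ = 15-13·λ' ≈ 20.384776 ∉ [-0.5, 0.5) ⇒ out
candidate 4: (m,n)=(-5,-13) → π∥ = -5-13·λ ≈ -36.384776, π⊥ = -5-13·λ' ≈ 0.384776 ∈ [-0.5, 0.5) ⇒ IN Λ
candidate 5: (m,n)=(10,-1) → π∥ = 10-1·λ ≈ 7.585786, π⊥ = 10-1·λ' ≈ 10.414214 ∉ [-0.5, 0.5) ⇒ out

4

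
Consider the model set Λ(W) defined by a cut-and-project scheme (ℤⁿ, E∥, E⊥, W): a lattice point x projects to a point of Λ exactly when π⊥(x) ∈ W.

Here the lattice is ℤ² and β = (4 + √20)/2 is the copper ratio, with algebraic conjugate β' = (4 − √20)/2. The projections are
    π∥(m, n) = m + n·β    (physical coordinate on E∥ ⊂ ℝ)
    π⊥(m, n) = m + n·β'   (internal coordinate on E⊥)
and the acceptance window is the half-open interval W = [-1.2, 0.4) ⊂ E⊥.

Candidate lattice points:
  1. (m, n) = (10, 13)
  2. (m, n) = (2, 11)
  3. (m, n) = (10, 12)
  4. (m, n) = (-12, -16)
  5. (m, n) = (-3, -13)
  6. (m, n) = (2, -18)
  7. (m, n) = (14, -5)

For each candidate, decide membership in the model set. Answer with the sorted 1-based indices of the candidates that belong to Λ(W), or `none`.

β' = (4−√20)/2 ≈ -0.23607.
#1 (10,13): internal coord 10 + (13)·β' = +6.93112; +6.93112 ∉ [-1.2, 0.4) → out
#2 (2,11): internal coord 2 + (11)·β' = -0.59675; -0.59675 ∈ [-1.2, 0.4) → IN Λ
#3 (10,12): internal coord 10 + (12)·β' = +7.16718; +7.16718 ∉ [-1.2, 0.4) → out
#4 (-12,-16): internal coord -12 + (-16)·β' = -8.22291; -8.22291 ∉ [-1.2, 0.4) → out
#5 (-3,-13): internal coord -3 + (-13)·β' = +0.06888; +0.06888 ∈ [-1.2, 0.4) → IN Λ
#6 (2,-18): internal coord 2 + (-18)·β' = +6.24922; +6.24922 ∉ [-1.2, 0.4) → out
#7 (14,-5): internal coord 14 + (-5)·β' = +15.18034; +15.18034 ∉ [-1.2, 0.4) → out

2, 5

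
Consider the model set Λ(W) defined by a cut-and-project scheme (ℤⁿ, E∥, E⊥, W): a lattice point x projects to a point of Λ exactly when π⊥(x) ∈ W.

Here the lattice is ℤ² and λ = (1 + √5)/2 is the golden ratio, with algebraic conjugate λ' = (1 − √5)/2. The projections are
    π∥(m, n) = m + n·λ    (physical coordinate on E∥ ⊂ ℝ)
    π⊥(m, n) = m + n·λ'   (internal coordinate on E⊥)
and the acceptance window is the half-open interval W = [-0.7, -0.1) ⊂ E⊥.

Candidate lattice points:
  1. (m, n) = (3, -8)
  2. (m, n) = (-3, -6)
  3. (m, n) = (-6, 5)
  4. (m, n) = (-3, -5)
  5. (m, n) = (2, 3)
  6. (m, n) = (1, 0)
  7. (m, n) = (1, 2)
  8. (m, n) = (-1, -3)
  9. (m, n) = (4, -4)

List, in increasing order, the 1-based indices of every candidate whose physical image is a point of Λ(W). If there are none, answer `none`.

Compute λ' = (1−√5)/2 = -0.61803, so π⊥(m,n) = m -0.61803·n.
[1] lift (3,-8): star map gives 7.94427; window check -0.7 ≤ 7.94427 < -0.1 is false → out
[2] lift (-3,-6): star map gives 0.70820; window check -0.7 ≤ 0.70820 < -0.1 is false → out
[3] lift (-6,5): star map gives -9.09017; window check -0.7 ≤ -9.09017 < -0.1 is false → out
[4] lift (-3,-5): star map gives 0.09017; window check -0.7 ≤ 0.09017 < -0.1 is false → out
[5] lift (2,3): star map gives 0.14590; window check -0.7 ≤ 0.14590 < -0.1 is false → out
[6] lift (1,0): star map gives 1.00000; window check -0.7 ≤ 1.00000 < -0.1 is false → out
[7] lift (1,2): star map gives -0.23607; window check -0.7 ≤ -0.23607 < -0.1 is true → IN Λ
[8] lift (-1,-3): star map gives 0.85410; window check -0.7 ≤ 0.85410 < -0.1 is false → out
[9] lift (4,-4): star map gives 6.47214; window check -0.7 ≤ 6.47214 < -0.1 is false → out

7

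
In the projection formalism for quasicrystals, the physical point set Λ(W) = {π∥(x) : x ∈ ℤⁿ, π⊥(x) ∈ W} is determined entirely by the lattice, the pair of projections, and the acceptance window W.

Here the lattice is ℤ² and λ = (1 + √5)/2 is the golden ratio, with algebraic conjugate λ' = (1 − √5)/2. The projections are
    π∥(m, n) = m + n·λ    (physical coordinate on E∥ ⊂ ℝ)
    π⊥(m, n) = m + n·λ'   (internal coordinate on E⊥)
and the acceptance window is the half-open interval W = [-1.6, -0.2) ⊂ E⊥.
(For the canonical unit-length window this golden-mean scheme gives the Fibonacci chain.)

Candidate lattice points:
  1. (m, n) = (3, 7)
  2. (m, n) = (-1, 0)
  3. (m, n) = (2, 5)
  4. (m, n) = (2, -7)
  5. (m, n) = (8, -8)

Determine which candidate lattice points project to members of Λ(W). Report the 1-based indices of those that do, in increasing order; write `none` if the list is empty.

1, 2, 3

Numerically λ ≈ 1.61803 and λ' = −1/λ ≈ -0.61803.
#1 (3,7): internal coord 3 + (7)·λ' = -1.32624; -1.32624 ∈ [-1.6, -0.2) → IN Λ
#2 (-1,0): internal coord -1 + (0)·λ' = -1.00000; -1.00000 ∈ [-1.6, -0.2) → IN Λ
#3 (2,5): internal coord 2 + (5)·λ' = -1.09017; -1.09017 ∈ [-1.6, -0.2) → IN Λ
#4 (2,-7): internal coord 2 + (-7)·λ' = +6.32624; +6.32624 ∉ [-1.6, -0.2) → out
#5 (8,-8): internal coord 8 + (-8)·λ' = +12.94427; +12.94427 ∉ [-1.6, -0.2) → out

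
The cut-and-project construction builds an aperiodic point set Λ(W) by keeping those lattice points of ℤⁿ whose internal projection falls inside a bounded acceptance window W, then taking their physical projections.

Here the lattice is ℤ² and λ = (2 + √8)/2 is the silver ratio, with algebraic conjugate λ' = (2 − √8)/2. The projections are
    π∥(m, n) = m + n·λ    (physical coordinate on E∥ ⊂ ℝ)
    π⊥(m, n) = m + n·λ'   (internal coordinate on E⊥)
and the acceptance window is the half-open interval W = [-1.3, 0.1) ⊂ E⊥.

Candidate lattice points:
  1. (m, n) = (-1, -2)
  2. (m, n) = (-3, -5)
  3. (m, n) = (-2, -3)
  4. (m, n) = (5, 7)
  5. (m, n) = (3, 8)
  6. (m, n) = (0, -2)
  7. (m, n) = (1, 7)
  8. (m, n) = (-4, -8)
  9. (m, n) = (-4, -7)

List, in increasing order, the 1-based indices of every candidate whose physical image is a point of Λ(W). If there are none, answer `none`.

1, 2, 3, 5, 8, 9

λ' = (2−√8)/2 ≈ -0.41421.
[1] lift (-1,-2): star map gives -0.17157; window check -1.3 ≤ -0.17157 < 0.1 is true → IN Λ
[2] lift (-3,-5): star map gives -0.92893; window check -1.3 ≤ -0.92893 < 0.1 is true → IN Λ
[3] lift (-2,-3): star map gives -0.75736; window check -1.3 ≤ -0.75736 < 0.1 is true → IN Λ
[4] lift (5,7): star map gives 2.10051; window check -1.3 ≤ 2.10051 < 0.1 is false → out
[5] lift (3,8): star map gives -0.31371; window check -1.3 ≤ -0.31371 < 0.1 is true → IN Λ
[6] lift (0,-2): star map gives 0.82843; window check -1.3 ≤ 0.82843 < 0.1 is false → out
[7] lift (1,7): star map gives -1.89949; window check -1.3 ≤ -1.89949 < 0.1 is false → out
[8] lift (-4,-8): star map gives -0.68629; window check -1.3 ≤ -0.68629 < 0.1 is true → IN Λ
[9] lift (-4,-7): star map gives -1.10051; window check -1.3 ≤ -1.10051 < 0.1 is true → IN Λ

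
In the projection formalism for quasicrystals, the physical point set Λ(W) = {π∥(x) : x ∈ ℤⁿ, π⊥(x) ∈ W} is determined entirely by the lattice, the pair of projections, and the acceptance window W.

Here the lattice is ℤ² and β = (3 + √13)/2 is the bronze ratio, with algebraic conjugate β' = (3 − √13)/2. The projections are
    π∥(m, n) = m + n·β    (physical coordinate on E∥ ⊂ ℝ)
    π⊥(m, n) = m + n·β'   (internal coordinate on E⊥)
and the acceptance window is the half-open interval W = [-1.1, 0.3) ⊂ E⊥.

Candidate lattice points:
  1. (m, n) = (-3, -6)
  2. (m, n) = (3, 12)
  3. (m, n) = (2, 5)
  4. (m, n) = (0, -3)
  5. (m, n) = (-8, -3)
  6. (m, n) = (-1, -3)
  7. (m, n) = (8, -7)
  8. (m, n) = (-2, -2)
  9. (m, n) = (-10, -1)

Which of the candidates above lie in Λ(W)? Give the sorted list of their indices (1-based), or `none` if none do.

Numerically β ≈ 3.3028 and β' = −1/β ≈ -0.3028.
[1] lift (-3,-6): star map gives -1.1833; window check -1.1 ≤ -1.1833 < 0.3 is false → out
[2] lift (3,12): star map gives -0.6333; window check -1.1 ≤ -0.6333 < 0.3 is true → IN Λ
[3] lift (2,5): star map gives 0.4861; window check -1.1 ≤ 0.4861 < 0.3 is false → out
[4] lift (0,-3): star map gives 0.9083; window check -1.1 ≤ 0.9083 < 0.3 is false → out
[5] lift (-8,-3): star map gives -7.0917; window check -1.1 ≤ -7.0917 < 0.3 is false → out
[6] lift (-1,-3): star map gives -0.0917; window check -1.1 ≤ -0.0917 < 0.3 is true → IN Λ
[7] lift (8,-7): star map gives 10.1194; window check -1.1 ≤ 10.1194 < 0.3 is false → out
[8] lift (-2,-2): star map gives -1.3944; window check -1.1 ≤ -1.3944 < 0.3 is false → out
[9] lift (-10,-1): star map gives -9.6972; window check -1.1 ≤ -9.6972 < 0.3 is false → out

2, 6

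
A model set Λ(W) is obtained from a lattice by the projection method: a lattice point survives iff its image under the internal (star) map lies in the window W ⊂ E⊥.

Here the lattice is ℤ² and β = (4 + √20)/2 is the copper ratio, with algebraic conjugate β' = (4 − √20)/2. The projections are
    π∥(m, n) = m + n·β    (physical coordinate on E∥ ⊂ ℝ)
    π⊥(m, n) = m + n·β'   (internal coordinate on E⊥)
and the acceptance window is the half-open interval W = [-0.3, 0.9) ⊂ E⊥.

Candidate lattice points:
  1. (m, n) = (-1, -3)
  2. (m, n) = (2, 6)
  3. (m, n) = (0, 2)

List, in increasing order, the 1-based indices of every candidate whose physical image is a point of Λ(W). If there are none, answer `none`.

1, 2

β' = (4−√20)/2 ≈ -0.236068.
candidate 1: (m,n)=(-1,-3) → π∥ = -1-3·β ≈ -13.708204, π⊥ = -1-3·β' ≈ -0.291796 ∈ [-0.3, 0.9) ⇒ IN Λ
candidate 2: (m,n)=(2,6) → π∥ = 2+6·β ≈ 27.416408, π⊥ = 2+6·β' ≈ 0.583592 ∈ [-0.3, 0.9) ⇒ IN Λ
candidate 3: (m,n)=(0,2) → π∥ = 0+2·β ≈ 8.472136, π⊥ = 0+2·β' ≈ -0.472136 ∉ [-0.3, 0.9) ⇒ out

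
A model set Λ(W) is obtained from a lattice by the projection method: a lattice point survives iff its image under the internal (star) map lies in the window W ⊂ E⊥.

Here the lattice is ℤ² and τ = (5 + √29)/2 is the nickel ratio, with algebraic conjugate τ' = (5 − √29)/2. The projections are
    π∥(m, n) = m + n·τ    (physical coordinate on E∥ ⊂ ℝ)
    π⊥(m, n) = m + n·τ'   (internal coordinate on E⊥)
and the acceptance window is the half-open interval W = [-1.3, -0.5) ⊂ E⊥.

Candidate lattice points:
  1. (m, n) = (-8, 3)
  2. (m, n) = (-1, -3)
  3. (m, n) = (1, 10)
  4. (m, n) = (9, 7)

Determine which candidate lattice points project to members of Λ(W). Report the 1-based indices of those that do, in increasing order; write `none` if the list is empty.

3

Numerically τ ≈ 5.1926 and τ' = −1/τ ≈ -0.1926.
#1 (-8,3): internal coord -8 + (3)·τ' = -8.5777; -8.5777 ∉ [-1.3, -0.5) → out
#2 (-1,-3): internal coord -1 + (-3)·τ' = -0.4223; -0.4223 ∉ [-1.3, -0.5) → out
#3 (1,10): internal coord 1 + (10)·τ' = -0.9258; -0.9258 ∈ [-1.3, -0.5) → IN Λ
#4 (9,7): internal coord 9 + (7)·τ' = +7.6519; +7.6519 ∉ [-1.3, -0.5) → out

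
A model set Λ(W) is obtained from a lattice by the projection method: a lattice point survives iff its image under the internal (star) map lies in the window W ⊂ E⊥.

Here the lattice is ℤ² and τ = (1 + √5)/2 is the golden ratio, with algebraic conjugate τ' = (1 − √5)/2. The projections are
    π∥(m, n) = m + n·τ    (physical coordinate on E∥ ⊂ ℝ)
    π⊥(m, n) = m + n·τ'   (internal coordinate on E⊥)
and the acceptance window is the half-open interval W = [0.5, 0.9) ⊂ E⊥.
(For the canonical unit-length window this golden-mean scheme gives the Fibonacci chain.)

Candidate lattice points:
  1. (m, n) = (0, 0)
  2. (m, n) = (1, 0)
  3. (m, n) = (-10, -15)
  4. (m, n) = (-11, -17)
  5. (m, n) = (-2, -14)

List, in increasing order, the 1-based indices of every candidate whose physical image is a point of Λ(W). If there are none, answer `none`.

Numerically τ ≈ 1.61803 and τ' = −1/τ ≈ -0.61803.
[1] lift (0,0): star map gives 0.00000; window check 0.5 ≤ 0.00000 < 0.9 is false → out
[2] lift (1,0): star map gives 1.00000; window check 0.5 ≤ 1.00000 < 0.9 is false → out
[3] lift (-10,-15): star map gives -0.72949; window check 0.5 ≤ -0.72949 < 0.9 is false → out
[4] lift (-11,-17): star map gives -0.49342; window check 0.5 ≤ -0.49342 < 0.9 is false → out
[5] lift (-2,-14): star map gives 6.65248; window check 0.5 ≤ 6.65248 < 0.9 is false → out

none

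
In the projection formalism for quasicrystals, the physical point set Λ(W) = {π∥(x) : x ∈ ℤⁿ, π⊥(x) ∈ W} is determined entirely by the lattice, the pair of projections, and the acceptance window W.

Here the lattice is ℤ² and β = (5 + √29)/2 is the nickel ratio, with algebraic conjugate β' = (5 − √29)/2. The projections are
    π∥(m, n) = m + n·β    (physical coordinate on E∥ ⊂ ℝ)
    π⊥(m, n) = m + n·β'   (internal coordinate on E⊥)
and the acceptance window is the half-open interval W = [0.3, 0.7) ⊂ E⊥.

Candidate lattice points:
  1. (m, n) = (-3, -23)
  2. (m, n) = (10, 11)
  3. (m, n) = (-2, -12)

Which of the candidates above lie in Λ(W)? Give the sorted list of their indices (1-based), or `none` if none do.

Numerically β ≈ 5.1926 and β' = −1/β ≈ -0.1926.
candidate 1: (m,n)=(-3,-23) → π∥ = -3-23·β ≈ -122.4294, π⊥ = -3-23·β' ≈ 1.4294 ∉ [0.3, 0.7) ⇒ out
candidate 2: (m,n)=(10,11) → π∥ = 10+11·β ≈ 67.1184, π⊥ = 10+11·β' ≈ 7.8816 ∉ [0.3, 0.7) ⇒ out
candidate 3: (m,n)=(-2,-12) → π∥ = -2-12·β ≈ -64.3110, π⊥ = -2-12·β' ≈ 0.3110 ∈ [0.3, 0.7) ⇒ IN Λ

3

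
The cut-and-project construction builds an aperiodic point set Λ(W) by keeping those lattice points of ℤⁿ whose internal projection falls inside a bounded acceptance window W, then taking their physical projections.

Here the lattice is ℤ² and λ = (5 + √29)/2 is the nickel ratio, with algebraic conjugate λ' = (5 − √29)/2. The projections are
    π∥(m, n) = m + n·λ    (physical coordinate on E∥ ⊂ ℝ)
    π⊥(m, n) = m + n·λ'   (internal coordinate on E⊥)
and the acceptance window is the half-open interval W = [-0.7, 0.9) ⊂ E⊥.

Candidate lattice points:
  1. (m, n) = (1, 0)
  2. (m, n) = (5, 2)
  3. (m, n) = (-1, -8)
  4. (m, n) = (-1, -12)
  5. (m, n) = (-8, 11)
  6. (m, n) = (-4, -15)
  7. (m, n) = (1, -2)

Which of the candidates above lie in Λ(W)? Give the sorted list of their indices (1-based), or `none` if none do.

Compute λ' = (5−√29)/2 = -0.192582, so π⊥(m,n) = m -0.192582·n.
candidate 1: (m,n)=(1,0) → π∥ = 1+0·λ ≈ 1.000000, π⊥ = 1+0·λ' ≈ 1.000000 ∉ [-0.7, 0.9) ⇒ out
candidate 2: (m,n)=(5,2) → π∥ = 5+2·λ ≈ 15.385165, π⊥ = 5+2·λ' ≈ 4.614835 ∉ [-0.7, 0.9) ⇒ out
candidate 3: (m,n)=(-1,-8) → π∥ = -1-8·λ ≈ -42.540659, π⊥ = -1-8·λ' ≈ 0.540659 ∈ [-0.7, 0.9) ⇒ IN Λ
candidate 4: (m,n)=(-1,-12) → π∥ = -1-12·λ ≈ -63.310989, π⊥ = -1-12·λ' ≈ 1.310989 ∉ [-0.7, 0.9) ⇒ out
candidate 5: (m,n)=(-8,11) → π∥ = -8+11·λ ≈ 49.118406, π⊥ = -8+11·λ' ≈ -10.118406 ∉ [-0.7, 0.9) ⇒ out
candidate 6: (m,n)=(-4,-15) → π∥ = -4-15·λ ≈ -81.888736, π⊥ = -4-15·λ' ≈ -1.111264 ∉ [-0.7, 0.9) ⇒ out
candidate 7: (m,n)=(1,-2) → π∥ = 1-2·λ ≈ -9.385165, π⊥ = 1-2·λ' ≈ 1.385165 ∉ [-0.7, 0.9) ⇒ out

3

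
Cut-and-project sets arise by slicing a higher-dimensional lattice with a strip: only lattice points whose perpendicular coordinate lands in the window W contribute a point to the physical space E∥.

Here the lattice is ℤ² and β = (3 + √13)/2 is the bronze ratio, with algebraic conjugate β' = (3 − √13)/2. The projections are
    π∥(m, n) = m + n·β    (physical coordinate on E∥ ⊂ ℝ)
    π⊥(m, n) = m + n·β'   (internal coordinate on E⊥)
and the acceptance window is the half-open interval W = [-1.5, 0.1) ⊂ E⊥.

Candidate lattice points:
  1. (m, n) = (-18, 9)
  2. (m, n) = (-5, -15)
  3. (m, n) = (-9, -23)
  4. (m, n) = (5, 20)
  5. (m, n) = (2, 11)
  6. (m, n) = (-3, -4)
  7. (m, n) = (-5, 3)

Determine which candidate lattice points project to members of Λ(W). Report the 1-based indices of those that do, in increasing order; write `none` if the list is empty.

2, 4, 5

β' = (3−√13)/2 ≈ -0.30278.
[1] lift (-18,9): star map gives -20.72498; window check -1.5 ≤ -20.72498 < 0.1 is false → out
[2] lift (-5,-15): star map gives -0.45837; window check -1.5 ≤ -0.45837 < 0.1 is true → IN Λ
[3] lift (-9,-23): star map gives -2.03616; window check -1.5 ≤ -2.03616 < 0.1 is false → out
[4] lift (5,20): star map gives -1.05551; window check -1.5 ≤ -1.05551 < 0.1 is true → IN Λ
[5] lift (2,11): star map gives -1.33053; window check -1.5 ≤ -1.33053 < 0.1 is true → IN Λ
[6] lift (-3,-4): star map gives -1.78890; window check -1.5 ≤ -1.78890 < 0.1 is false → out
[7] lift (-5,3): star map gives -5.90833; window check -1.5 ≤ -5.90833 < 0.1 is false → out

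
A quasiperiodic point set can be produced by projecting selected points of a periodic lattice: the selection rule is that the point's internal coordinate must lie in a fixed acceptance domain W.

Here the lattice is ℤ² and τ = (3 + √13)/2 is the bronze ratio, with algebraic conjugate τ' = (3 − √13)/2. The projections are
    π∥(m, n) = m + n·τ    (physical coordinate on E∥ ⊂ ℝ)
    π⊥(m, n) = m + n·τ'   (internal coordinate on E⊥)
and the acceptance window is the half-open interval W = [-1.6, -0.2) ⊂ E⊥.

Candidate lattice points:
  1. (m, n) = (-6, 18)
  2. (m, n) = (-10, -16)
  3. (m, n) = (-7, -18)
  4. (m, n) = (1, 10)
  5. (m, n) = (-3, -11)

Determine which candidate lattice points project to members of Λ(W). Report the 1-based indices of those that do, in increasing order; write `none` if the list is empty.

3

Compute τ' = (3−√13)/2 = -0.3028, so π⊥(m,n) = m -0.3028·n.
[1] lift (-6,18): star map gives -11.4500; window check -1.6 ≤ -11.4500 < -0.2 is false → out
[2] lift (-10,-16): star map gives -5.1556; window check -1.6 ≤ -5.1556 < -0.2 is false → out
[3] lift (-7,-18): star map gives -1.5500; window check -1.6 ≤ -1.5500 < -0.2 is true → IN Λ
[4] lift (1,10): star map gives -2.0278; window check -1.6 ≤ -2.0278 < -0.2 is false → out
[5] lift (-3,-11): star map gives 0.3305; window check -1.6 ≤ 0.3305 < -0.2 is false → out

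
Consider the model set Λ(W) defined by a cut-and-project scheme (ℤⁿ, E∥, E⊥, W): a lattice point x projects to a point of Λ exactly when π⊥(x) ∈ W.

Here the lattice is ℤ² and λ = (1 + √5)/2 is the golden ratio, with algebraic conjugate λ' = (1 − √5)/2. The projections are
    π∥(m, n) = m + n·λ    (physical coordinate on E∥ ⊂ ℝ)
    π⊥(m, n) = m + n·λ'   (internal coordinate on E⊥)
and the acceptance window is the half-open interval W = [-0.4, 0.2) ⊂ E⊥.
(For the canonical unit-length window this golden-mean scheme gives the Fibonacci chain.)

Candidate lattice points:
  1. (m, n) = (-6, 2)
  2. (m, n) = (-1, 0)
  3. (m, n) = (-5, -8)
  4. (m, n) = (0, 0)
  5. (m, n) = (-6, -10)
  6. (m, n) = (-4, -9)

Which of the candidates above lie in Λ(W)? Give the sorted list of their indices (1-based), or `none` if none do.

Compute λ' = (1−√5)/2 = -0.6180, so π⊥(m,n) = m -0.6180·n.
candidate 1: (m,n)=(-6,2) → π∥ = -6+2·λ ≈ -2.7639, π⊥ = -6+2·λ' ≈ -7.2361 ∉ [-0.4, 0.2) ⇒ out
candidate 2: (m,n)=(-1,0) → π∥ = -1+0·λ ≈ -1.0000, π⊥ = -1+0·λ' ≈ -1.0000 ∉ [-0.4, 0.2) ⇒ out
candidate 3: (m,n)=(-5,-8) → π∥ = -5-8·λ ≈ -17.9443, π⊥ = -5-8·λ' ≈ -0.0557 ∈ [-0.4, 0.2) ⇒ IN Λ
candidate 4: (m,n)=(0,0) → π∥ = 0+0·λ ≈ 0.0000, π⊥ = 0+0·λ' ≈ 0.0000 ∈ [-0.4, 0.2) ⇒ IN Λ
candidate 5: (m,n)=(-6,-10) → π∥ = -6-10·λ ≈ -22.1803, π⊥ = -6-10·λ' ≈ 0.1803 ∈ [-0.4, 0.2) ⇒ IN Λ
candidate 6: (m,n)=(-4,-9) → π∥ = -4-9·λ ≈ -18.5623, π⊥ = -4-9·λ' ≈ 1.5623 ∉ [-0.4, 0.2) ⇒ out

3, 4, 5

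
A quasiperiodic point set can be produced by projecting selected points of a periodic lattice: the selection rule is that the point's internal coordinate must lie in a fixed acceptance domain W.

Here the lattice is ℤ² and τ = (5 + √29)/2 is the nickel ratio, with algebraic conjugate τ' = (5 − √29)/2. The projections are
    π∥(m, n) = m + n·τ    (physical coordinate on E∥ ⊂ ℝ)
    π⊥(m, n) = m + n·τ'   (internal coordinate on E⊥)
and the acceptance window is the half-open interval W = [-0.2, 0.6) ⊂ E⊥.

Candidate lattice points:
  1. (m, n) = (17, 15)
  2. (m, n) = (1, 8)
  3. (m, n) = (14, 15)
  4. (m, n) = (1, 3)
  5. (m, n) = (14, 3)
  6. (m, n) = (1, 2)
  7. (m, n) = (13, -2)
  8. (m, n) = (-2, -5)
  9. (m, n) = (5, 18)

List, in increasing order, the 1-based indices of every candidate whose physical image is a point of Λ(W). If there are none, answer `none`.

4

τ' = (5−√29)/2 ≈ -0.19258.
#1 (17,15): internal coord 17 + (15)·τ' = +14.11126; +14.11126 ∉ [-0.2, 0.6) → out
#2 (1,8): internal coord 1 + (8)·τ' = -0.54066; -0.54066 ∉ [-0.2, 0.6) → out
#3 (14,15): internal coord 14 + (15)·τ' = +11.11126; +11.11126 ∉ [-0.2, 0.6) → out
#4 (1,3): internal coord 1 + (3)·τ' = +0.42225; +0.42225 ∈ [-0.2, 0.6) → IN Λ
#5 (14,3): internal coord 14 + (3)·τ' = +13.42225; +13.42225 ∉ [-0.2, 0.6) → out
#6 (1,2): internal coord 1 + (2)·τ' = +0.61484; +0.61484 ∉ [-0.2, 0.6) → out
#7 (13,-2): internal coord 13 + (-2)·τ' = +13.38516; +13.38516 ∉ [-0.2, 0.6) → out
#8 (-2,-5): internal coord -2 + (-5)·τ' = -1.03709; -1.03709 ∉ [-0.2, 0.6) → out
#9 (5,18): internal coord 5 + (18)·τ' = +1.53352; +1.53352 ∉ [-0.2, 0.6) → out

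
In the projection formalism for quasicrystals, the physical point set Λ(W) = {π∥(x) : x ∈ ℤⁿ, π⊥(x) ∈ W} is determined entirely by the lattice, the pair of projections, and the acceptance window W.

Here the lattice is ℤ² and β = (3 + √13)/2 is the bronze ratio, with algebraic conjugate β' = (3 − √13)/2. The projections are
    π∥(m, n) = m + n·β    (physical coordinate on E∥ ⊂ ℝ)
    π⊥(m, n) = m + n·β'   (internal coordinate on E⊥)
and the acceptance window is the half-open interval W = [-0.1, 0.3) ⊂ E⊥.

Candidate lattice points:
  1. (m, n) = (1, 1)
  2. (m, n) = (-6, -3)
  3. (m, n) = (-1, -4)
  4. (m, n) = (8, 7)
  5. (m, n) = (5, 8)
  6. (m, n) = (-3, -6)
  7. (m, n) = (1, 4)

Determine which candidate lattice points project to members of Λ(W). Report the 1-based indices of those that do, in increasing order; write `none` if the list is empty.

Compute β' = (3−√13)/2 = -0.302776, so π⊥(m,n) = m -0.302776·n.
candidate 1: (m,n)=(1,1) → π∥ = 1+1·β ≈ 4.302776, π⊥ = 1+1·β' ≈ 0.697224 ∉ [-0.1, 0.3) ⇒ out
candidate 2: (m,n)=(-6,-3) → π∥ = -6-3·β ≈ -15.908327, π⊥ = -6-3·β' ≈ -5.091673 ∉ [-0.1, 0.3) ⇒ out
candidate 3: (m,n)=(-1,-4) → π∥ = -1-4·β ≈ -14.211103, π⊥ = -1-4·β' ≈ 0.211103 ∈ [-0.1, 0.3) ⇒ IN Λ
candidate 4: (m,n)=(8,7) → π∥ = 8+7·β ≈ 31.119429, π⊥ = 8+7·β' ≈ 5.880571 ∉ [-0.1, 0.3) ⇒ out
candidate 5: (m,n)=(5,8) → π∥ = 5+8·β ≈ 31.422205, π⊥ = 5+8·β' ≈ 2.577795 ∉ [-0.1, 0.3) ⇒ out
candidate 6: (m,n)=(-3,-6) → π∥ = -3-6·β ≈ -22.816654, π⊥ = -3-6·β' ≈ -1.183346 ∉ [-0.1, 0.3) ⇒ out
candidate 7: (m,n)=(1,4) → π∥ = 1+4·β ≈ 14.211103, π⊥ = 1+4·β' ≈ -0.211103 ∉ [-0.1, 0.3) ⇒ out

3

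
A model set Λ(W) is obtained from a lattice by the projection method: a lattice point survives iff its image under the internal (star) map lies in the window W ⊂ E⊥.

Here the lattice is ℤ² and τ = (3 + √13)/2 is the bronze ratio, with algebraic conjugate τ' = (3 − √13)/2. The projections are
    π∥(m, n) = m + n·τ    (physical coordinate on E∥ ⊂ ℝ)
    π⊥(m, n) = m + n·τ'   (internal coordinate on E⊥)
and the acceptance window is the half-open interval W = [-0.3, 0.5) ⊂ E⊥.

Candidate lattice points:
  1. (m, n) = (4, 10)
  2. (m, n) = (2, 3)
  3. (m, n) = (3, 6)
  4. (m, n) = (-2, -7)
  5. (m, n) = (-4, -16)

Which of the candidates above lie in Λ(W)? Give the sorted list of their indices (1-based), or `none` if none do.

Numerically τ ≈ 3.3028 and τ' = −1/τ ≈ -0.3028.
#1 (4,10): internal coord 4 + (10)·τ' = +0.9722; +0.9722 ∉ [-0.3, 0.5) → out
#2 (2,3): internal coord 2 + (3)·τ' = +1.0917; +1.0917 ∉ [-0.3, 0.5) → out
#3 (3,6): internal coord 3 + (6)·τ' = +1.1833; +1.1833 ∉ [-0.3, 0.5) → out
#4 (-2,-7): internal coord -2 + (-7)·τ' = +0.1194; +0.1194 ∈ [-0.3, 0.5) → IN Λ
#5 (-4,-16): internal coord -4 + (-16)·τ' = +0.8444; +0.8444 ∉ [-0.3, 0.5) → out

4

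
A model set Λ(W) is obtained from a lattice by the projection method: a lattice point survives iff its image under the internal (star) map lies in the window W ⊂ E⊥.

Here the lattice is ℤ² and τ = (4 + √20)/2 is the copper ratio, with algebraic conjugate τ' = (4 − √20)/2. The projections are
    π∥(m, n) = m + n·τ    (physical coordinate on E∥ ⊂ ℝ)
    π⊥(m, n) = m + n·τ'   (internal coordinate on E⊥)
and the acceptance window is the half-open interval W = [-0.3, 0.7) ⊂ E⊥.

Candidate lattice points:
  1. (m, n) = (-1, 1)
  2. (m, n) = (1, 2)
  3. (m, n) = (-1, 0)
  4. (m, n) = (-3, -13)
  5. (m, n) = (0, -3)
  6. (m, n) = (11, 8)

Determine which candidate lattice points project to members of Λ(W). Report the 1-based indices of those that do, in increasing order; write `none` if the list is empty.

τ' = (4−√20)/2 ≈ -0.2361.
[1] lift (-1,1): star map gives -1.2361; window check -0.3 ≤ -1.2361 < 0.7 is false → out
[2] lift (1,2): star map gives 0.5279; window check -0.3 ≤ 0.5279 < 0.7 is true → IN Λ
[3] lift (-1,0): star map gives -1.0000; window check -0.3 ≤ -1.0000 < 0.7 is false → out
[4] lift (-3,-13): star map gives 0.0689; window check -0.3 ≤ 0.0689 < 0.7 is true → IN Λ
[5] lift (0,-3): star map gives 0.7082; window check -0.3 ≤ 0.7082 < 0.7 is false → out
[6] lift (11,8): star map gives 9.1115; window check -0.3 ≤ 9.1115 < 0.7 is false → out

2, 4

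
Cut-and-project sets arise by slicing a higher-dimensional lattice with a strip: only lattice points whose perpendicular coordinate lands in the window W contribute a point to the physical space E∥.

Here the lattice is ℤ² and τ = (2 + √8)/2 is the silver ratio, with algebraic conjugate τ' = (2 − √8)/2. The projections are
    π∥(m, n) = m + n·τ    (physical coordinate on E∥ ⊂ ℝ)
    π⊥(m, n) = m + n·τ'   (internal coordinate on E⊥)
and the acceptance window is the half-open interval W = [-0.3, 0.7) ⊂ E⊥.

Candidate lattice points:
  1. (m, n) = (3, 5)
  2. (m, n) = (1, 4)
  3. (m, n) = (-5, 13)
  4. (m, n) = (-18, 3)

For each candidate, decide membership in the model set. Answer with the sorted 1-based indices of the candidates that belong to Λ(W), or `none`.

Compute τ' = (2−√8)/2 = -0.414214, so π⊥(m,n) = m -0.414214·n.
[1] lift (3,5): star map gives 0.928932; window check -0.3 ≤ 0.928932 < 0.7 is false → out
[2] lift (1,4): star map gives -0.656854; window check -0.3 ≤ -0.656854 < 0.7 is false → out
[3] lift (-5,13): star map gives -10.384776; window check -0.3 ≤ -10.384776 < 0.7 is false → out
[4] lift (-18,3): star map gives -19.242641; window check -0.3 ≤ -19.242641 < 0.7 is false → out

none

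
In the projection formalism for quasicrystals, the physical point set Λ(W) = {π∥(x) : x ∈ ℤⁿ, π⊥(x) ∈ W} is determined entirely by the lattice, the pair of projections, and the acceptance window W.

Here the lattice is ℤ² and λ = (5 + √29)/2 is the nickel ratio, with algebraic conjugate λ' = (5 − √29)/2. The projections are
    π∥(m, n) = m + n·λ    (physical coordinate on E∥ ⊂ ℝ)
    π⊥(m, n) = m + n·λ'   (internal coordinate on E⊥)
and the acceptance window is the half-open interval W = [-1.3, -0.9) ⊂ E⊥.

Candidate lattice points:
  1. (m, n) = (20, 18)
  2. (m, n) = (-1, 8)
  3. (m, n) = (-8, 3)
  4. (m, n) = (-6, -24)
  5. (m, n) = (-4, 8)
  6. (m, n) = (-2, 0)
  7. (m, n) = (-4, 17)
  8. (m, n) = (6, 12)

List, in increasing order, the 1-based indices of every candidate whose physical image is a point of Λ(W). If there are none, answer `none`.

none

λ' = (5−√29)/2 ≈ -0.192582.
candidate 1: (m,n)=(20,18) → π∥ = 20+18·λ ≈ 113.466483, π⊥ = 20+18·λ' ≈ 16.533517 ∉ [-1.3, -0.9) ⇒ out
candidate 2: (m,n)=(-1,8) → π∥ = -1+8·λ ≈ 40.540659, π⊥ = -1+8·λ' ≈ -2.540659 ∉ [-1.3, -0.9) ⇒ out
candidate 3: (m,n)=(-8,3) → π∥ = -8+3·λ ≈ 7.577747, π⊥ = -8+3·λ' ≈ -8.577747 ∉ [-1.3, -0.9) ⇒ out
candidate 4: (m,n)=(-6,-24) → π∥ = -6-24·λ ≈ -130.621978, π⊥ = -6-24·λ' ≈ -1.378022 ∉ [-1.3, -0.9) ⇒ out
candidate 5: (m,n)=(-4,8) → π∥ = -4+8·λ ≈ 37.540659, π⊥ = -4+8·λ' ≈ -5.540659 ∉ [-1.3, -0.9) ⇒ out
candidate 6: (m,n)=(-2,0) → π∥ = -2+0·λ ≈ -2.000000, π⊥ = -2+0·λ' ≈ -2.000000 ∉ [-1.3, -0.9) ⇒ out
candidate 7: (m,n)=(-4,17) → π∥ = -4+17·λ ≈ 84.273901, π⊥ = -4+17·λ' ≈ -7.273901 ∉ [-1.3, -0.9) ⇒ out
candidate 8: (m,n)=(6,12) → π∥ = 6+12·λ ≈ 68.310989, π⊥ = 6+12·λ' ≈ 3.689011 ∉ [-1.3, -0.9) ⇒ out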